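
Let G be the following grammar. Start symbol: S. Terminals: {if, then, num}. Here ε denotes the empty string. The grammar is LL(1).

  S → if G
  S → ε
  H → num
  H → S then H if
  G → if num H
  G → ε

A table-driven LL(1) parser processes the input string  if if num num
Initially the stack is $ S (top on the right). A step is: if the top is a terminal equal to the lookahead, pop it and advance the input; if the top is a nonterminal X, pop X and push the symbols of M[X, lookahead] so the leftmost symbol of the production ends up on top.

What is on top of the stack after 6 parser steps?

num

step 1: stack=$ S  input=if if num num $  — expand S → if G
step 2: stack=$ G if  input=if if num num $  — match if
step 3: stack=$ G  input=if num num $  — expand G → if num H
step 4: stack=$ H num if  input=if num num $  — match if
step 5: stack=$ H num  input=num num $  — match num
step 6: stack=$ H  input=num $  — expand H → num
Stack after step 6: $ num (top = num).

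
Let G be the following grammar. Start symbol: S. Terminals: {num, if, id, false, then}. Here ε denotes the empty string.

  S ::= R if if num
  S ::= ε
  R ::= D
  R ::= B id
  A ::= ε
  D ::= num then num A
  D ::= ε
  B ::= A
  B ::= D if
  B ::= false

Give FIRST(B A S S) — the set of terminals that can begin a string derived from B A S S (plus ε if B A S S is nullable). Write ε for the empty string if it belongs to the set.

{ε, false, id, if, num}

FIRST(A) = {ε}
FIRST(D) = {ε, num}
FIRST(B) = {ε, false, if, num}  (via A, D if)
FIRST(R) = {ε, false, id, if, num}  (via D, B id)
FIRST(S) = {ε, false, id, if, num}  (via R if if num)
FIRST(B A S S): take FIRST of each symbol in turn, carrying on past any symbol whose FIRST contains ε; result {ε, false, id, if, num}.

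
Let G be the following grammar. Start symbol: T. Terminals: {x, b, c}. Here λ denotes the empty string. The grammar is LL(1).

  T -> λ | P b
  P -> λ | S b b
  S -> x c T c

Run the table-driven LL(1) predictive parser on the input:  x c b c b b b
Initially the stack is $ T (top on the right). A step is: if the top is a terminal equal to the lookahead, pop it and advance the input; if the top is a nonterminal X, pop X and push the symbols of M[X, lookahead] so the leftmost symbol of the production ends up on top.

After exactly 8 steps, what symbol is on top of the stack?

step 1: stack=$ T  input=x c b c b b b $  — expand T -> P b
step 2: stack=$ b P  input=x c b c b b b $  — expand P -> S b b
step 3: stack=$ b b b S  input=x c b c b b b $  — expand S -> x c T c
step 4: stack=$ b b b c T c x  input=x c b c b b b $  — match x
step 5: stack=$ b b b c T c  input=c b c b b b $  — match c
step 6: stack=$ b b b c T  input=b c b b b $  — expand T -> P b
step 7: stack=$ b b b c b P  input=b c b b b $  — expand P -> λ
step 8: stack=$ b b b c b  input=b c b b b $  — match b
Stack after step 8: $ b b b c (top = c).

c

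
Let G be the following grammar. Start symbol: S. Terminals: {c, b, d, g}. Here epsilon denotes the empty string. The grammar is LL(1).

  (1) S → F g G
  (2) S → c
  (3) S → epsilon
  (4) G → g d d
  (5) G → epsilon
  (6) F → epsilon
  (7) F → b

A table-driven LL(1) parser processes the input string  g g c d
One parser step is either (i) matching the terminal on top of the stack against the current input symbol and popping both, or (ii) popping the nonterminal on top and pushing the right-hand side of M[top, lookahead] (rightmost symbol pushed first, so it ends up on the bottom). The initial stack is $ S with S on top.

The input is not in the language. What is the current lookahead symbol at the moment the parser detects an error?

step 1: stack=$ S  input=g g c d $  — expand S → F g G
step 2: stack=$ G g F  input=g g c d $  — expand F → epsilon
step 3: stack=$ G g  input=g g c d $  — match g
step 4: stack=$ G  input=g c d $  — expand G → g d d
step 5: stack=$ d d g  input=g c d $  — match g
step 6: stack=$ d d  input=c d $  — error: top is terminal d but lookahead is c

c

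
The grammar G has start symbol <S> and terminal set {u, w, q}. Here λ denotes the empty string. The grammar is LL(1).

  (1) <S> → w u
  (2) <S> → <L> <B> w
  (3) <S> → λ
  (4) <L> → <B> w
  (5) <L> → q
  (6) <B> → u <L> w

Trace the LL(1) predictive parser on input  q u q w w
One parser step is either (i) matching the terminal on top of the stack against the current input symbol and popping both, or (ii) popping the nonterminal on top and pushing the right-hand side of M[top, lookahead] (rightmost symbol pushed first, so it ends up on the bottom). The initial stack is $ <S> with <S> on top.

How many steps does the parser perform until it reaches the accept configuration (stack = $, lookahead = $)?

step 1: stack=$ <S>  input=q u q w w $  — expand <S> → <L> <B> w
step 2: stack=$ w <B> <L>  input=q u q w w $  — expand <L> → q
step 3: stack=$ w <B> q  input=q u q w w $  — match q
step 4: stack=$ w <B>  input=u q w w $  — expand <B> → u <L> w
step 5: stack=$ w w <L> u  input=u q w w $  — match u
step 6: stack=$ w w <L>  input=q w w $  — expand <L> → q
step 7: stack=$ w w q  input=q w w $  — match q
step 8: stack=$ w w  input=w w $  — match w
step 9: stack=$ w  input=w $  — match w
Accept reached after 9 steps.

9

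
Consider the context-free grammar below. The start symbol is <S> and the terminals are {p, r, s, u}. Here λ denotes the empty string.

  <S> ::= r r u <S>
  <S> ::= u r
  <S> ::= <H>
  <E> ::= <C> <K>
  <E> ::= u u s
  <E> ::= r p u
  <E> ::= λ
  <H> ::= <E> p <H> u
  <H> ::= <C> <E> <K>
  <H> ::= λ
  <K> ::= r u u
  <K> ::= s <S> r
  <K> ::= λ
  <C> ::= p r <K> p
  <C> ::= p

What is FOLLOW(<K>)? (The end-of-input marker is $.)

{$, p, r, s, u}

FIRST(<K>): from <K>::=r u u we get {r}; from <K>::=s <S> r we get {s}; from <K>::=λ we get {λ}. So FIRST(<K>) = {λ, r, s}.
FIRST(<C>): from <C>::=p r <K> p we get {p}; from <C>::=p we get {p}. So FIRST(<C>) = {p}.
FIRST(<E>): from <E>::=<C> <K> we get {p}; from <E>::=u u s we get {u}; from <E>::=r p u we get {r}; from <E>::=λ we get {λ}. So FIRST(<E>) = {λ, p, r, u}.
FIRST(<H>): from <H>::=<E> p <H> u we get {p, r, u}; from <H>::=<C> <E> <K> we get {p}; from <H>::=λ we get {λ}. So FIRST(<H>) = {λ, p, r, u}.
FIRST(<S>): from <S>::=r r u <S> we get {r}; from <S>::=u r we get {u}; from <S>::=<H> we get {λ, p, r, u}. So FIRST(<S>) = {λ, p, r, u}.
FOLLOW(<S>) includes $ since <S> is the start symbol.
FOLLOW(<S>): in <S>::=r r u <S>, the suffix after <S> is empty (adds nothing new); in <K>::=s <S> r, <S> is followed by r with FIRST {r}. Thus FOLLOW(<S>) = {$, r}.
FOLLOW(<H>): in <S>::=<H>, the suffix after <H> is empty, so FOLLOW(<H>) ⊇ FOLLOW(<S>) = {$, r}; in <H>::=<E> p <H> u, <H> is followed by u with FIRST {u}. Thus FOLLOW(<H>) = {$, r, u}.
FOLLOW(<E>): in <H>::=<E> p <H> u, <E> is followed by p <H> u with FIRST {p}; in <H>::=<C> <E> <K>, <E> is followed by <K> with FIRST {λ, r, s}; in <H>::=<C> <E> <K>, the suffix after <E> is nullable, so FOLLOW(<E>) ⊇ FOLLOW(<H>) = {$, r, u}. Thus FOLLOW(<E>) = {$, p, r, s, u}.
FOLLOW(<K>): in <E>::=<C> <K>, the suffix after <K> is empty, so FOLLOW(<K>) ⊇ FOLLOW(<E>) = {$, p, r, s, u}; in <H>::=<C> <E> <K>, the suffix after <K> is empty, so FOLLOW(<K>) ⊇ FOLLOW(<H>) = {$, r, u}; in <C>::=p r <K> p, <K> is followed by p with FIRST {p}. Thus FOLLOW(<K>) = {$, p, r, s, u}.
FOLLOW(<C>): in <E>::=<C> <K>, <C> is followed by <K> with FIRST {λ, r, s}; in <E>::=<C> <K>, the suffix after <C> is nullable, so FOLLOW(<C>) ⊇ FOLLOW(<E>) = {$, p, r, s, u}; in <H>::=<C> <E> <K>, <C> is followed by <E> <K> with FIRST {λ, p, r, s, u}; in <H>::=<C> <E> <K>, the suffix after <C> is nullable, so FOLLOW(<C>) ⊇ FOLLOW(<H>) = {$, r, u}. Thus FOLLOW(<C>) = {$, p, r, s, u}.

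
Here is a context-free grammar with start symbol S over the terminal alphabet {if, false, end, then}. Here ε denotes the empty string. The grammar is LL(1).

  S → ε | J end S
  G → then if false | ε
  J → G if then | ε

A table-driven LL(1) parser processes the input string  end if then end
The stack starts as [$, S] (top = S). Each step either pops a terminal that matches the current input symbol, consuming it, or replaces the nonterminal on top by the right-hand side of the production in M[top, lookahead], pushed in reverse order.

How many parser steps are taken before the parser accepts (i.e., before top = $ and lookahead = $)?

10

      Stack              Input              Action
   1  $ S                end if then end $  expand S → J end S
   2  $ S end J          end if then end $  expand J → ε
   3  $ S end            end if then end $  match end
   4  $ S                if then end $      expand S → J end S
   5  $ S end J          if then end $      expand J → G if then
   6  $ S end then if G  if then end $      expand G → ε
   7  $ S end then if    if then end $      match if
   8  $ S end then       then end $         match then
   9  $ S end            end $              match end
  10  $ S                $                  expand S → ε
Accept reached after 10 steps.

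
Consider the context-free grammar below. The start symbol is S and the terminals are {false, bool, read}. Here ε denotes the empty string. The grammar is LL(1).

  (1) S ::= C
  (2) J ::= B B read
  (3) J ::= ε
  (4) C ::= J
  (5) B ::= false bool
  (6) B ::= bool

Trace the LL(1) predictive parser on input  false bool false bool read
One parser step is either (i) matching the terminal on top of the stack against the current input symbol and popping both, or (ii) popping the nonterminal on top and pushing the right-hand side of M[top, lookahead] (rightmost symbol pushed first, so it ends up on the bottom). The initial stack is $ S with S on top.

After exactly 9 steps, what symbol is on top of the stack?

step 1: stack=$ S  input=false bool false bool read $  — expand S ::= C
step 2: stack=$ C  input=false bool false bool read $  — expand C ::= J
step 3: stack=$ J  input=false bool false bool read $  — expand J ::= B B read
step 4: stack=$ read B B  input=false bool false bool read $  — expand B ::= false bool
step 5: stack=$ read B bool false  input=false bool false bool read $  — match false
step 6: stack=$ read B bool  input=bool false bool read $  — match bool
step 7: stack=$ read B  input=false bool read $  — expand B ::= false bool
step 8: stack=$ read bool false  input=false bool read $  — match false
step 9: stack=$ read bool  input=bool read $  — match bool
Stack after step 9: $ read (top = read).

read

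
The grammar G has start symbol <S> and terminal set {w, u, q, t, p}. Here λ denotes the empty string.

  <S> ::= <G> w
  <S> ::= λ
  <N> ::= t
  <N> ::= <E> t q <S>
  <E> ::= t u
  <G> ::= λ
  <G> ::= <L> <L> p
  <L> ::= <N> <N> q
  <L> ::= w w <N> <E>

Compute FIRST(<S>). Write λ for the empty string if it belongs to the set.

FIRST(<E>): from <E>::=t u we get {t}. So FIRST(<E>) = {t}.
FIRST(<N>): from <N>::=t we get {t}; from <N>::=<E> t q <S> we get {t}. So FIRST(<N>) = {t}.
FIRST(<L>): from <L>::=<N> <N> q we get {t}; from <L>::=w w <N> <E> we get {w}. So FIRST(<L>) = {t, w}.
FIRST(<G>): from <G>::=λ we get {λ}; from <G>::=<L> <L> p we get {t, w}. So FIRST(<G>) = {λ, t, w}.
FIRST(<S>): from <S>::=<G> w we get {t, w}; from <S>::=λ we get {λ}. So FIRST(<S>) = {λ, t, w}.

{λ, t, w}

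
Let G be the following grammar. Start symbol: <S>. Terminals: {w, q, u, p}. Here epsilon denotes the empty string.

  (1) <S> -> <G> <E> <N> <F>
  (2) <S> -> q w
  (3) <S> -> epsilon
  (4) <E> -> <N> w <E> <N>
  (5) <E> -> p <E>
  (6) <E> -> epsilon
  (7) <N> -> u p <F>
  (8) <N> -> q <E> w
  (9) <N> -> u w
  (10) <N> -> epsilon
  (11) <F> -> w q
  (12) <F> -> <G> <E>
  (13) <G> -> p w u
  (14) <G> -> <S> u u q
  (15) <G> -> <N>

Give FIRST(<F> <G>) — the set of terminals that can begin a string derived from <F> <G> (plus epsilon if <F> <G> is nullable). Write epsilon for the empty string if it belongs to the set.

{epsilon, p, q, u, w}

FIRST(<N>) = {epsilon, q, u}
FIRST(<E>) = {epsilon, p, q, u, w}  (via <N> w <E> <N>)
FIRST(<S>) = {epsilon, p, q, u, w}  (via <G> <E> <N> <F>)
FIRST(<G>) = {epsilon, p, q, u, w}  (via <S> u u q, <N>)
FIRST(<F>) = {epsilon, p, q, u, w}  (via <G> <E>)
FIRST(<F> <G>): take FIRST of each symbol in turn, carrying on past any symbol whose FIRST contains epsilon; result {epsilon, p, q, u, w}.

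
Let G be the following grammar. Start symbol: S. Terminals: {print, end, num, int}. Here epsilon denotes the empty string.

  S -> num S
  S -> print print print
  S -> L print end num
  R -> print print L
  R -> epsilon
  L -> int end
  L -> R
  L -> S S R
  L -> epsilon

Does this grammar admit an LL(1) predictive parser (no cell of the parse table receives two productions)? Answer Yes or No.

No

FIRST(S) = {int, num, print}
FIRST(R) = {epsilon, print}
FIRST(L) = {epsilon, int, num, print}
FOLLOW(S) = {$, int, num, print}
FOLLOW(R) = {print}
FOLLOW(L) = {print}
Cell M[L, int] receives both L -> int end and L -> S S R — the grammar is not LL(1).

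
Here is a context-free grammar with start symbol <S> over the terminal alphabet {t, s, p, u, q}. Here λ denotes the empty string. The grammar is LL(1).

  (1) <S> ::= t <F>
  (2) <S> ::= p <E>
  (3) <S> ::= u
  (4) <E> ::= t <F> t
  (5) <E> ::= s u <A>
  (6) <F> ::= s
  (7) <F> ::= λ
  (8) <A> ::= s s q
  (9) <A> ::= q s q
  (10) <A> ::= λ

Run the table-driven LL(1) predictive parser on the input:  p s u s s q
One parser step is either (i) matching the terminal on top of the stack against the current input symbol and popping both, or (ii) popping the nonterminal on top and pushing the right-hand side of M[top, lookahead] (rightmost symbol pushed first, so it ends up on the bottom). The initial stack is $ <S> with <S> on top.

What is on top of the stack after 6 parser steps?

step 1: stack=$ <S>  input=p s u s s q $  — expand <S> ::= p <E>
step 2: stack=$ <E> p  input=p s u s s q $  — match p
step 3: stack=$ <E>  input=s u s s q $  — expand <E> ::= s u <A>
step 4: stack=$ <A> u s  input=s u s s q $  — match s
step 5: stack=$ <A> u  input=u s s q $  — match u
step 6: stack=$ <A>  input=s s q $  — expand <A> ::= s s q
Stack after step 6: $ q s s (top = s).

s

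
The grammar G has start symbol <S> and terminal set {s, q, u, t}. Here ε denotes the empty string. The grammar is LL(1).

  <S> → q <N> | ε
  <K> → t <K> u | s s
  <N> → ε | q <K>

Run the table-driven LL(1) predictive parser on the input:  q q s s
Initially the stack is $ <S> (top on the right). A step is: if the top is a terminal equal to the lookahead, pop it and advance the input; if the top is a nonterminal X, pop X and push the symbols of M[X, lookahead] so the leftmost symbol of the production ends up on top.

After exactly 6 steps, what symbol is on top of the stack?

s

     Stack    Input      Action
  1  $ <S>    q q s s $  expand <S> → q <N>
  2  $ <N> q  q q s s $  match q
  3  $ <N>    q s s $    expand <N> → q <K>
  4  $ <K> q  q s s $    match q
  5  $ <K>    s s $      expand <K> → s s
  6  $ s s    s s $      match s
Stack after step 6: $ s (top = s).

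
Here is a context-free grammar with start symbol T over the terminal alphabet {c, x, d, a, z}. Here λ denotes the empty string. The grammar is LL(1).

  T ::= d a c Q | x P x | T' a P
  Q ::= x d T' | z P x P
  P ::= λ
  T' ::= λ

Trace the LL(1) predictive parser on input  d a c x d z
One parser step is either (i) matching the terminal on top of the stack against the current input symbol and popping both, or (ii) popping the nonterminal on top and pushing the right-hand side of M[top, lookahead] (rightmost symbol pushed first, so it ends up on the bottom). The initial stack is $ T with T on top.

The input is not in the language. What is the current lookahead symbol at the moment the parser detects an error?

z

     Stack      Input          Action
  1  $ T        d a c x d z $  expand T ::= d a c Q
  2  $ Q c a d  d a c x d z $  match d
  3  $ Q c a    a c x d z $    match a
  4  $ Q c      c x d z $      match c
  5  $ Q        x d z $        expand Q ::= x d T'
  6  $ T' d x   x d z $        match x
  7  $ T' d     d z $          match d
  8  $ T'       z $            error: M[T', z] is empty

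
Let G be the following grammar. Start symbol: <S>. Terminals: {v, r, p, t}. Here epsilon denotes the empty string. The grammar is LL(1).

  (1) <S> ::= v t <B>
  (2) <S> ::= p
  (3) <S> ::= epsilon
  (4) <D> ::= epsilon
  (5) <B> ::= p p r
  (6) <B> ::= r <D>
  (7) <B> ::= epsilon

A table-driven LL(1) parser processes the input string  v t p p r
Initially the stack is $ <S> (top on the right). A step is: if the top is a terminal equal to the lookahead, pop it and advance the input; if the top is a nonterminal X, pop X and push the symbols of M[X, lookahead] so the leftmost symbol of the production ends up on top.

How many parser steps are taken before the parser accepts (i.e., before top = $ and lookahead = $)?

     Stack      Input        Action
  1  $ <S>      v t p p r $  expand <S> ::= v t <B>
  2  $ <B> t v  v t p p r $  match v
  3  $ <B> t    t p p r $    match t
  4  $ <B>      p p r $      expand <B> ::= p p r
  5  $ r p p    p p r $      match p
  6  $ r p      p r $        match p
  7  $ r        r $          match r
Accept reached after 7 steps.

7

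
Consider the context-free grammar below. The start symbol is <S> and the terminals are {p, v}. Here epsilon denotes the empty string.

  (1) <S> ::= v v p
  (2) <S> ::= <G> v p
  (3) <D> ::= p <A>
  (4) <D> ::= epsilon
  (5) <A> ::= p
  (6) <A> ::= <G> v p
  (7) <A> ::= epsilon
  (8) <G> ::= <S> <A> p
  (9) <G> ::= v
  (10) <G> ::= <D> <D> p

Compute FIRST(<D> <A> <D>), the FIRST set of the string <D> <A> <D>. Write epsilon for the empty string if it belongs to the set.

{epsilon, p, v}

FIRST(<D>) = {epsilon, p}
FIRST(<S>) = {p, v}  (via <G> v p)
FIRST(<G>) = {p, v}  (via <S> <A> p, <D> <D> p)
FIRST(<A>) = {epsilon, p, v}  (via <G> v p)
FIRST(<D> <A> <D>): take FIRST of each symbol in turn, carrying on past any symbol whose FIRST contains epsilon; result {epsilon, p, v}.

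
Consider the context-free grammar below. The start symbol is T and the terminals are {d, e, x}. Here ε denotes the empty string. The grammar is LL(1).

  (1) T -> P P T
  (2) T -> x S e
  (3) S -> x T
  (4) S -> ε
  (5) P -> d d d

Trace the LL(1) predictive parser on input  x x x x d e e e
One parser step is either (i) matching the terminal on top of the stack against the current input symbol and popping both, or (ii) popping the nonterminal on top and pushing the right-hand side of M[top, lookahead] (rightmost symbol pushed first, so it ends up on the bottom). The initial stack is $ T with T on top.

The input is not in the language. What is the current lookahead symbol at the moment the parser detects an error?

      Stack            Input              Action
   1  $ T              x x x x d e e e $  expand T -> x S e
   2  $ e S x          x x x x d e e e $  match x
   3  $ e S            x x x d e e e $    expand S -> x T
   4  $ e T x          x x x d e e e $    match x
   5  $ e T            x x d e e e $      expand T -> x S e
   6  $ e e S x        x x d e e e $      match x
   7  $ e e S          x d e e e $        expand S -> x T
   8  $ e e T x        x d e e e $        match x
   9  $ e e T          d e e e $          expand T -> P P T
  10  $ e e T P P      d e e e $          expand P -> d d d
  11  $ e e T P d d d  d e e e $          match d
  12  $ e e T P d d    e e e $            error: top is terminal d but lookahead is e

e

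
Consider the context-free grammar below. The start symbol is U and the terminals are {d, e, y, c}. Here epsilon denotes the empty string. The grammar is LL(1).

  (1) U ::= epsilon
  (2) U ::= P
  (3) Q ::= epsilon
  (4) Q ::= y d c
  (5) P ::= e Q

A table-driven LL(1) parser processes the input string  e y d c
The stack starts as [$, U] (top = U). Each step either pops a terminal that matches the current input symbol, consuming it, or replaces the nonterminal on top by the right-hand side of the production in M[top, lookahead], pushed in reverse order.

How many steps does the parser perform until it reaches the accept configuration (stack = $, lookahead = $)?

7

step 1: stack=$ U  input=e y d c $  — expand U ::= P
step 2: stack=$ P  input=e y d c $  — expand P ::= e Q
step 3: stack=$ Q e  input=e y d c $  — match e
step 4: stack=$ Q  input=y d c $  — expand Q ::= y d c
step 5: stack=$ c d y  input=y d c $  — match y
step 6: stack=$ c d  input=d c $  — match d
step 7: stack=$ c  input=c $  — match c
Accept reached after 7 steps.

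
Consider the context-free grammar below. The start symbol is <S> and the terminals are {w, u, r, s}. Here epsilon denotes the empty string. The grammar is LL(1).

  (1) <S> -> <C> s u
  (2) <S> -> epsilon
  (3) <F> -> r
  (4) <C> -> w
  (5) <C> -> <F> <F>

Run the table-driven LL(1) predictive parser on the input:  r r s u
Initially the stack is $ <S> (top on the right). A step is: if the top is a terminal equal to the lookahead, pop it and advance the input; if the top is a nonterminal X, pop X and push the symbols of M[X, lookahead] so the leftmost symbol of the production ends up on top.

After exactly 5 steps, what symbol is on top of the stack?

     Stack          Input      Action
  1  $ <S>          r r s u $  expand <S> -> <C> s u
  2  $ u s <C>      r r s u $  expand <C> -> <F> <F>
  3  $ u s <F> <F>  r r s u $  expand <F> -> r
  4  $ u s <F> r    r r s u $  match r
  5  $ u s <F>      r s u $    expand <F> -> r
Stack after step 5: $ u s r (top = r).

r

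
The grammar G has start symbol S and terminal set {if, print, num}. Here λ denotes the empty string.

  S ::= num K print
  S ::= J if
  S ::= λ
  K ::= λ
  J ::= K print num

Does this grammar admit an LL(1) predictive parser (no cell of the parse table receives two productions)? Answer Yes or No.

Yes

FIRST(S) = {λ, num, print}
FIRST(K) = {λ}
FIRST(J) = {print}
FOLLOW(S) = {$}
FOLLOW(K) = {print}
FOLLOW(J) = {if}
Each cell of M receives at most one production.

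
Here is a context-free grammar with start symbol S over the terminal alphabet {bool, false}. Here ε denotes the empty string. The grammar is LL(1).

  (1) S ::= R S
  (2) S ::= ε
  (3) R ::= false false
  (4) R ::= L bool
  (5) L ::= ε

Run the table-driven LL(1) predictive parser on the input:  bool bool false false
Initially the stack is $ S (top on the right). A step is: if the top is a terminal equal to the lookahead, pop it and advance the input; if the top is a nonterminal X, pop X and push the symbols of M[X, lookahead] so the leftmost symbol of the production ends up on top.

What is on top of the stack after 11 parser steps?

      Stack            Input                    Action
   1  $ S              bool bool false false $  expand S ::= R S
   2  $ S R            bool bool false false $  expand R ::= L bool
   3  $ S bool L       bool bool false false $  expand L ::= ε
   4  $ S bool         bool bool false false $  match bool
   5  $ S              bool false false $       expand S ::= R S
   6  $ S R            bool false false $       expand R ::= L bool
   7  $ S bool L       bool false false $       expand L ::= ε
   8  $ S bool         bool false false $       match bool
   9  $ S              false false $            expand S ::= R S
  10  $ S R            false false $            expand R ::= false false
  11  $ S false false  false false $            match false
Stack after step 11: $ S false (top = false).

false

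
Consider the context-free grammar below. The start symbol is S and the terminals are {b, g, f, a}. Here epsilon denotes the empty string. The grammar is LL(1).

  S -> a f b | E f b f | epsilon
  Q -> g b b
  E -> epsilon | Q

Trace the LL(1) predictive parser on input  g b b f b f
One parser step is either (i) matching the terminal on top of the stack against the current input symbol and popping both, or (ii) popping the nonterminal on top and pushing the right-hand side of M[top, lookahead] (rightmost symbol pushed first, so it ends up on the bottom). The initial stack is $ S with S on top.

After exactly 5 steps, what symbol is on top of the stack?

     Stack          Input          Action
  1  $ S            g b b f b f $  expand S -> E f b f
  2  $ f b f E      g b b f b f $  expand E -> Q
  3  $ f b f Q      g b b f b f $  expand Q -> g b b
  4  $ f b f b b g  g b b f b f $  match g
  5  $ f b f b b    b b f b f $    match b
Stack after step 5: $ f b f b (top = b).

b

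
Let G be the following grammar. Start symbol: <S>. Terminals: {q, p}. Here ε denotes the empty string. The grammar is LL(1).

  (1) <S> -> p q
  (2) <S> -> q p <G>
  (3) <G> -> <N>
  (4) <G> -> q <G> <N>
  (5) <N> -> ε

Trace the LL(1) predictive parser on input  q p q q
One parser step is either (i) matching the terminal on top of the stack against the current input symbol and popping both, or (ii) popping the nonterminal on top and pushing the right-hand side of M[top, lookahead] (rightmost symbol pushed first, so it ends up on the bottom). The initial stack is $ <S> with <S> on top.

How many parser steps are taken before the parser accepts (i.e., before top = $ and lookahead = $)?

11

step 1: stack=$ <S>  input=q p q q $  — expand <S> -> q p <G>
step 2: stack=$ <G> p q  input=q p q q $  — match q
step 3: stack=$ <G> p  input=p q q $  — match p
step 4: stack=$ <G>  input=q q $  — expand <G> -> q <G> <N>
step 5: stack=$ <N> <G> q  input=q q $  — match q
step 6: stack=$ <N> <G>  input=q $  — expand <G> -> q <G> <N>
step 7: stack=$ <N> <N> <G> q  input=q $  — match q
step 8: stack=$ <N> <N> <G>  input=$  — expand <G> -> <N>
step 9: stack=$ <N> <N> <N>  input=$  — expand <N> -> ε
step 10: stack=$ <N> <N>  input=$  — expand <N> -> ε
step 11: stack=$ <N>  input=$  — expand <N> -> ε
Accept reached after 11 steps.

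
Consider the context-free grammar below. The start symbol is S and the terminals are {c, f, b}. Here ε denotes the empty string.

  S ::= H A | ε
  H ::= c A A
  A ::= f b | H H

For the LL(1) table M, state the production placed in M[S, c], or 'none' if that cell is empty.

FIRST(H) = {c}
FIRST(S) = {ε, c}  (via H A)
FIRST(A) = {c, f}  (via H H)
FOLLOW(S) includes $ since S is the start symbol.
FOLLOW(S): S appears on no right-hand side. Thus FOLLOW(S) = {$}.
For S ::= H A: FIRST(H A) = {c}, so it goes in M[S, t] for t ∈ {c}.
For S ::= ε: FIRST(ε) = {ε}, so it goes in M[S, t] for t ∈ {}; since ε ∈ FIRST, also for every t ∈ FOLLOW(S) = {$}.

S ::= H A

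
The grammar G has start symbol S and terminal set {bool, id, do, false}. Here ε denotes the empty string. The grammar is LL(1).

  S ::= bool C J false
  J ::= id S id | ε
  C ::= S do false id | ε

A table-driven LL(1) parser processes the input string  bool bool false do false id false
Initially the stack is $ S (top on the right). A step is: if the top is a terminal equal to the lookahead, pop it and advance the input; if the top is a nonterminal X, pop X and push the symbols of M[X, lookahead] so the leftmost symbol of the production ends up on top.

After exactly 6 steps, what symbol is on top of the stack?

J

step 1: stack=$ S  input=bool bool false do false id false $  — expand S ::= bool C J false
step 2: stack=$ false J C bool  input=bool bool false do false id false $  — match bool
step 3: stack=$ false J C  input=bool false do false id false $  — expand C ::= S do false id
step 4: stack=$ false J id false do S  input=bool false do false id false $  — expand S ::= bool C J false
step 5: stack=$ false J id false do false J C bool  input=bool false do false id false $  — match bool
step 6: stack=$ false J id false do false J C  input=false do false id false $  — expand C ::= ε
Stack after step 6: $ false J id false do false J (top = J).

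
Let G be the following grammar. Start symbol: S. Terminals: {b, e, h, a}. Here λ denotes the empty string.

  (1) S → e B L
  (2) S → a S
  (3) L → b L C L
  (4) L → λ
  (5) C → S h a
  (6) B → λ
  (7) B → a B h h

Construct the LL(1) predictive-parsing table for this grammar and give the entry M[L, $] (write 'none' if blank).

L → λ

FIRST(S): from S→e B L we get {e}; from S→a S we get {a}. So FIRST(S) = {a, e}.
FIRST(L): from L→b L C L we get {b}; from L→λ we get {λ}. So FIRST(L) = {λ, b}.
FIRST(B): from B→λ we get {λ}; from B→a B h h we get {a}. So FIRST(B) = {λ, a}.
FIRST(C): from C→S h a we get {a, e}. So FIRST(C) = {a, e}.
FOLLOW(S) includes $ since S is the start symbol.
FOLLOW(S): in S→a S, the suffix after S is empty (adds nothing new); in C→S h a, S is followed by h a with FIRST {h}. Thus FOLLOW(S) = {$, h}.
FOLLOW(L): in S→e B L, the suffix after L is empty, so FOLLOW(L) ⊇ FOLLOW(S) = {$, h}; in L→b L C L (occurrence 1), L is followed by C L with FIRST {a, e}; in L→b L C L (occurrence 2), the suffix after L is empty (adds nothing new). Thus FOLLOW(L) = {$, a, e, h}.
For L → b L C L: FIRST(b L C L) = {b}, so it goes in M[L, t] for t ∈ {b}.
For L → λ: FIRST(λ) = {λ}, so it goes in M[L, t] for t ∈ {}; since λ ∈ FIRST, also for every t ∈ FOLLOW(L) = {$, a, e, h}.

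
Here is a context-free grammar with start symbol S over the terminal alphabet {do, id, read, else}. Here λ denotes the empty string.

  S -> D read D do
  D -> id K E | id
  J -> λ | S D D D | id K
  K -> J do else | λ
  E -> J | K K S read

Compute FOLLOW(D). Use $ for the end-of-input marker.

{do, id, read}

FIRST(D): from D->id K E we get {id}; from D->id we get {id}. So FIRST(D) = {id}.
FIRST(S): from S->D read D do we get {id}. So FIRST(S) = {id}.
FIRST(J): from J->λ we get {λ}; from J->S D D D we get {id}; from J->id K we get {id}. So FIRST(J) = {λ, id}.
FIRST(K): from K->J do else we get {do, id}; from K->λ we get {λ}. So FIRST(K) = {λ, do, id}.
FIRST(E): from E->J we get {λ, id}; from E->K K S read we get {do, id}. So FIRST(E) = {λ, do, id}.
FOLLOW(S) includes $ since S is the start symbol.
FOLLOW(S): in J->S D D D, S is followed by D D D with FIRST {id}; in E->K K S read, S is followed by read with FIRST {read}. Thus FOLLOW(S) = {$, id, read}.
FOLLOW(D): in S->D read D do (occurrence 1), D is followed by read D do with FIRST {read}; in S->D read D do (occurrence 2), D is followed by do with FIRST {do}; in J->S D D D (occurrence 1), D is followed by D D with FIRST {id}; in J->S D D D (occurrence 2), D is followed by D with FIRST {id}; in J->S D D D (occurrence 3), the suffix after D is empty, so FOLLOW(D) ⊇ FOLLOW(J) = {do, id, read}. Thus FOLLOW(D) = {do, id, read}.
FOLLOW(E): in D->id K E, the suffix after E is empty, so FOLLOW(E) ⊇ FOLLOW(D) = {do, id, read}. Thus FOLLOW(E) = {do, id, read}.
FOLLOW(J): in K->J do else, J is followed by do else with FIRST {do}; in E->J, the suffix after J is empty, so FOLLOW(J) ⊇ FOLLOW(E) = {do, id, read}. Thus FOLLOW(J) = {do, id, read}.
FOLLOW(K): in D->id K E, K is followed by E with FIRST {λ, do, id}; in D->id K E, the suffix after K is nullable, so FOLLOW(K) ⊇ FOLLOW(D) = {do, id, read}; in J->id K, the suffix after K is empty, so FOLLOW(K) ⊇ FOLLOW(J) = {do, id, read}; in E->K K S read (occurrence 1), K is followed by K S read with FIRST {do, id}; in E->K K S read (occurrence 2), K is followed by S read with FIRST {id}. Thus FOLLOW(K) = {do, id, read}.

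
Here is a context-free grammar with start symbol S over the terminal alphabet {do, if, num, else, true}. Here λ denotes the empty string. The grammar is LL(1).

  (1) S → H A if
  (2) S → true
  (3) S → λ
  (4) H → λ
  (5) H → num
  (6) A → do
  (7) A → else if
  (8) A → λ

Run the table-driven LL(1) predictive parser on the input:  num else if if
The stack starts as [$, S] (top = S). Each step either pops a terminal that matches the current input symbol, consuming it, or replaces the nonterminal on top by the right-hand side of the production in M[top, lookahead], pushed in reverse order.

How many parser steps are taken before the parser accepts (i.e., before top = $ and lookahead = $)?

7

     Stack         Input             Action
  1  $ S           num else if if $  expand S → H A if
  2  $ if A H      num else if if $  expand H → num
  3  $ if A num    num else if if $  match num
  4  $ if A        else if if $      expand A → else if
  5  $ if if else  else if if $      match else
  6  $ if if       if if $           match if
  7  $ if          if $              match if
Accept reached after 7 steps.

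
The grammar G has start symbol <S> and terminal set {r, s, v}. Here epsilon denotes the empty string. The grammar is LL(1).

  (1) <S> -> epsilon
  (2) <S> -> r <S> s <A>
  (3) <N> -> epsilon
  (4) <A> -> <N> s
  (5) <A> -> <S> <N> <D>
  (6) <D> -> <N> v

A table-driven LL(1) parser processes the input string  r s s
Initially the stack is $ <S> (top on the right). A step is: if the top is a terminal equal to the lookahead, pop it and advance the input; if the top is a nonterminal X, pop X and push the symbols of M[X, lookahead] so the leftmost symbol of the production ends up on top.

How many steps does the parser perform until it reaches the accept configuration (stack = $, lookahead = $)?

7

step 1: stack=$ <S>  input=r s s $  — expand <S> -> r <S> s <A>
step 2: stack=$ <A> s <S> r  input=r s s $  — match r
step 3: stack=$ <A> s <S>  input=s s $  — expand <S> -> epsilon
step 4: stack=$ <A> s  input=s s $  — match s
step 5: stack=$ <A>  input=s $  — expand <A> -> <N> s
step 6: stack=$ s <N>  input=s $  — expand <N> -> epsilon
step 7: stack=$ s  input=s $  — match s
Accept reached after 7 steps.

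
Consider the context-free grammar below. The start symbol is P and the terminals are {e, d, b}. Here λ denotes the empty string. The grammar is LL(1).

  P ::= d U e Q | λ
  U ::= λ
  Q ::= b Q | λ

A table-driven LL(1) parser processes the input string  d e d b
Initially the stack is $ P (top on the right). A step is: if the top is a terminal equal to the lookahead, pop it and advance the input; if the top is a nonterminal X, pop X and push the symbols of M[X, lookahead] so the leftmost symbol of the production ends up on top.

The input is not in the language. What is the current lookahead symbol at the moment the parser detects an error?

d

step 1: stack=$ P  input=d e d b $  — expand P ::= d U e Q
step 2: stack=$ Q e U d  input=d e d b $  — match d
step 3: stack=$ Q e U  input=e d b $  — expand U ::= λ
step 4: stack=$ Q e  input=e d b $  — match e
step 5: stack=$ Q  input=d b $  — error: M[Q, d] is empty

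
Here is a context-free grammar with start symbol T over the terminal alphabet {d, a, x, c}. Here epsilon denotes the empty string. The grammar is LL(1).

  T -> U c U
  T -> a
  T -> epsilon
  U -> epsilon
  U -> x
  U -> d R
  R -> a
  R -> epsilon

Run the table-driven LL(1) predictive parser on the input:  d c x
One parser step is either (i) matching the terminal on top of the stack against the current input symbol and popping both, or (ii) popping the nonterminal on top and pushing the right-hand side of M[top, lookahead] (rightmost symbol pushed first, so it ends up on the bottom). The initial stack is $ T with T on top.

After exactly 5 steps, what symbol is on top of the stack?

step 1: stack=$ T  input=d c x $  — expand T -> U c U
step 2: stack=$ U c U  input=d c x $  — expand U -> d R
step 3: stack=$ U c R d  input=d c x $  — match d
step 4: stack=$ U c R  input=c x $  — expand R -> epsilon
step 5: stack=$ U c  input=c x $  — match c
Stack after step 5: $ U (top = U).

U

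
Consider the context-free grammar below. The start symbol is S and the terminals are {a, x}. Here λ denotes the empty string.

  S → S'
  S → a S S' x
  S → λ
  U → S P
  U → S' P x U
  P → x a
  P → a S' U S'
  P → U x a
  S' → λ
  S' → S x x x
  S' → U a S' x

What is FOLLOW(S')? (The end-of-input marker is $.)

FIRST(S): from S→S' we get {λ, a, x}; from S→a S S' x we get {a}; from S→λ we get {λ}. So FIRST(S) = {λ, a, x}.
FIRST(U): from U→S P we get {a, x}; from U→S' P x U we get {a, x}. So FIRST(U) = {a, x}.
FIRST(P): from P→x a we get {x}; from P→a S' U S' we get {a}; from P→U x a we get {a, x}. So FIRST(P) = {a, x}.
FIRST(S'): from S'→λ we get {λ}; from S'→S x x x we get {a, x}; from S'→U a S' x we get {a, x}. So FIRST(S') = {λ, a, x}.
FOLLOW(S) includes $ since S is the start symbol.
FOLLOW(S): in S→a S S' x, S is followed by S' x with FIRST {a, x}; in U→S P, S is followed by P with FIRST {a, x}; in S'→S x x x, S is followed by x x x with FIRST {x}. Thus FOLLOW(S) = {$, a, x}.
FOLLOW(U): in U→S' P x U, the suffix after U is empty (adds nothing new); in P→a S' U S', U is followed by S' with FIRST {λ, a, x}; in P→a S' U S', the suffix after U is nullable, so FOLLOW(U) ⊇ FOLLOW(P) = {a, x}; in P→U x a, U is followed by x a with FIRST {x}; in S'→U a S' x, U is followed by a S' x with FIRST {a}. Thus FOLLOW(U) = {a, x}.
FOLLOW(P): in U→S P, the suffix after P is empty, so FOLLOW(P) ⊇ FOLLOW(U) = {a, x}; in U→S' P x U, P is followed by x U with FIRST {x}. Thus FOLLOW(P) = {a, x}.
FOLLOW(S'): in S→S', the suffix after S' is empty, so FOLLOW(S') ⊇ FOLLOW(S) = {$, a, x}; in S→a S S' x, S' is followed by x with FIRST {x}; in U→S' P x U, S' is followed by P x U with FIRST {a, x}; in P→a S' U S' (occurrence 1), S' is followed by U S' with FIRST {a, x}; in P→a S' U S' (occurrence 2), the suffix after S' is empty, so FOLLOW(S') ⊇ FOLLOW(P) = {a, x}; in S'→U a S' x, S' is followed by x with FIRST {x}. Thus FOLLOW(S') = {$, a, x}.

{$, a, x}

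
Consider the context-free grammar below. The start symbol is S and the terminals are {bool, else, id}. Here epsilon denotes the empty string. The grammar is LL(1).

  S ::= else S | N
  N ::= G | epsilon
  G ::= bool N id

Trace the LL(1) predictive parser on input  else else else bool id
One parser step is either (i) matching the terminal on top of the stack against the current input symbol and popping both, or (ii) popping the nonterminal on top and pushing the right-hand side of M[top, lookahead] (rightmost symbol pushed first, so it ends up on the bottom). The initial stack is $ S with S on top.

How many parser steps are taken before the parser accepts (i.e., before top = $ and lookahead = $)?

12

step 1: stack=$ S  input=else else else bool id $  — expand S ::= else S
step 2: stack=$ S else  input=else else else bool id $  — match else
step 3: stack=$ S  input=else else bool id $  — expand S ::= else S
step 4: stack=$ S else  input=else else bool id $  — match else
step 5: stack=$ S  input=else bool id $  — expand S ::= else S
step 6: stack=$ S else  input=else bool id $  — match else
step 7: stack=$ S  input=bool id $  — expand S ::= N
step 8: stack=$ N  input=bool id $  — expand N ::= G
step 9: stack=$ G  input=bool id $  — expand G ::= bool N id
step 10: stack=$ id N bool  input=bool id $  — match bool
step 11: stack=$ id N  input=id $  — expand N ::= epsilon
step 12: stack=$ id  input=id $  — match id
Accept reached after 12 steps.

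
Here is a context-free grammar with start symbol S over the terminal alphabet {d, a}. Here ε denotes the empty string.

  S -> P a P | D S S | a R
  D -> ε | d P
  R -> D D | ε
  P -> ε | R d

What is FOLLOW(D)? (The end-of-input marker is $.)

{$, a, d}

FIRST(D) = {ε, d}
FIRST(R) = {ε, d}  (via D D)
FIRST(P) = {ε, d}  (via R d)
FIRST(S) = {a, d}  (via P a P, D S S)
FOLLOW(S) includes $ since S is the start symbol.
FOLLOW(S): in S->D S S (occurrence 1), S is followed by S with FIRST {a, d}; in S->D S S (occurrence 2), the suffix after S is empty (adds nothing new). Thus FOLLOW(S) = {$, a, d}.
FOLLOW(R): in S->a R, the suffix after R is empty, so FOLLOW(R) ⊇ FOLLOW(S) = {$, a, d}; in P->R d, R is followed by d with FIRST {d}. Thus FOLLOW(R) = {$, a, d}.
FOLLOW(D): in S->D S S, D is followed by S S with FIRST {a, d}; in R->D D (occurrence 1), D is followed by D with FIRST {ε, d}; in R->D D (occurrence 1), the suffix after D is nullable, so FOLLOW(D) ⊇ FOLLOW(R) = {$, a, d}; in R->D D (occurrence 2), the suffix after D is empty, so FOLLOW(D) ⊇ FOLLOW(R) = {$, a, d}. Thus FOLLOW(D) = {$, a, d}.
FOLLOW(P): in S->P a P (occurrence 1), P is followed by a P with FIRST {a}; in S->P a P (occurrence 2), the suffix after P is empty, so FOLLOW(P) ⊇ FOLLOW(S) = {$, a, d}; in D->d P, the suffix after P is empty, so FOLLOW(P) ⊇ FOLLOW(D) = {$, a, d}. Thus FOLLOW(P) = {$, a, d}.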